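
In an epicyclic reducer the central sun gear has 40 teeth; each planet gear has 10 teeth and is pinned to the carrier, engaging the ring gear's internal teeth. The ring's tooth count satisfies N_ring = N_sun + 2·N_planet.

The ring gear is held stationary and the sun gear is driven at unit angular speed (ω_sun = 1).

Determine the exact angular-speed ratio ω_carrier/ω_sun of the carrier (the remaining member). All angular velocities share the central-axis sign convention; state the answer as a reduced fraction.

N_ring = 40 + 2·10 = 60
40(ω_s−ω_c) = −60(ω_r−ω_c),  ω_r=0, ω_s=1
40(1−ω_c) = −60(0−ω_c)  ⇒  100ω_c = 40  ⇒  ω_c = 2/5
ω_c/ω_s = 2/5

2/5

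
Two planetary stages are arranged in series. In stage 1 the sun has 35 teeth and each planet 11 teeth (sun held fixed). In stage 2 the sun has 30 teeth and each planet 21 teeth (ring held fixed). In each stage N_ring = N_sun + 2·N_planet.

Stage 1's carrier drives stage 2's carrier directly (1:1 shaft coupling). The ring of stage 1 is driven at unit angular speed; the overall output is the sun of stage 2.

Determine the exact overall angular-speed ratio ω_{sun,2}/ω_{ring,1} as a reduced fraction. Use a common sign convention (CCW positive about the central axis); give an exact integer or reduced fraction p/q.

Stage 1: N_ring = 35 + 2·11 = 57
Stage 1: 35(ω_s−ω_c) = −57(ω_r−ω_c),  ω_s=0, ω_r=1
Stage 1: 35(0−ω_c) = −57(1−ω_c)  ⇒  92ω_c = 57  ⇒  ω_c = 57/92
  ⇒ ω_c¹/ω_r¹ = 57/92
Stage 2: N_ring = 30 + 2·21 = 72
Stage 2: 30(ω_s−ω_c) = −72(ω_r−ω_c),  ω_r=0, ω_c=1
Stage 2: ω_s = 1 − (72/30)(0−1) = 17/5
  ⇒ ω_s²/ω_c² = 17/5
Coupling ω_c² = ω_c¹ ⇒ overall = 57/92 × 17/5 = 969/460

969/460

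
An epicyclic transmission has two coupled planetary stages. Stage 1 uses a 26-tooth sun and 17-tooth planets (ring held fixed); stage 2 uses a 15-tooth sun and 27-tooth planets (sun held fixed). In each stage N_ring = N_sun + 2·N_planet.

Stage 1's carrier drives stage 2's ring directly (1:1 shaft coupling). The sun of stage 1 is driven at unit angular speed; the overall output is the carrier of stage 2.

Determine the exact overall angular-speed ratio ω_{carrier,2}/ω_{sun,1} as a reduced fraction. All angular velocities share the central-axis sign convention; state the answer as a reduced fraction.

Stage 1: N_ring = 26 + 2·17 = 60
Stage 1: 26(ω_s−ω_c) = −60(ω_r−ω_c),  ω_r=0, ω_s=1
Stage 1: 26(1−ω_c) = −60(0−ω_c)  ⇒  86ω_c = 26  ⇒  ω_c = 13/43
  ⇒ ω_c¹/ω_s¹ = 13/43
Stage 2: N_ring = 15 + 2·27 = 69
Stage 2: 15(ω_s−ω_c) = −69(ω_r−ω_c),  ω_s=0, ω_r=1
Stage 2: 15(0−ω_c) = −69(1−ω_c)  ⇒  84ω_c = 69  ⇒  ω_c = 23/28
  ⇒ ω_c²/ω_r² = 23/28
Coupling ω_r² = ω_c¹ ⇒ overall = 13/43 × 23/28 = 299/1204

299/1204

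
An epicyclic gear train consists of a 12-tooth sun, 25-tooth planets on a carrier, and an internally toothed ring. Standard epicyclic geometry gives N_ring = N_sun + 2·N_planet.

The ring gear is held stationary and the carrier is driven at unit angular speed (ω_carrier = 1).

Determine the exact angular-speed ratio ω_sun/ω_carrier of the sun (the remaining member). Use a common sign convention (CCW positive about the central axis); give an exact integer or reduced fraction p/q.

N_ring = 12 + 2·25 = 62
12(ω_s−ω_c) = −62(ω_r−ω_c),  ω_r=0, ω_c=1
ω_s = 1 − (62/12)(0−1) = 37/6
ω_s/ω_c = 37/6

37/6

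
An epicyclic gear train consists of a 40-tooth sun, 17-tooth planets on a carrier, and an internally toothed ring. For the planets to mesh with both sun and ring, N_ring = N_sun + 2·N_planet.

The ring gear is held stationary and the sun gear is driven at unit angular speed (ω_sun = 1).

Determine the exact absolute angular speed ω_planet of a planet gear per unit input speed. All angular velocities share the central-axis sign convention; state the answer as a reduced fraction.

N_ring = 40 + 2·17 = 74
40(ω_s−ω_c) = −74(ω_r−ω_c),  ω_r=0, ω_s=1
40(1−ω_c) = −74(0−ω_c)  ⇒  114ω_c = 40  ⇒  ω_c = 20/57
sun–planet: 40·(1−20/57) = −17·(ω_p−ω_c)  ⇒  ω_p−ω_c = −(40/17)·(37/57) = -1480/969
ω_p = 20/57 − 1480/969 = -20/17

-20/17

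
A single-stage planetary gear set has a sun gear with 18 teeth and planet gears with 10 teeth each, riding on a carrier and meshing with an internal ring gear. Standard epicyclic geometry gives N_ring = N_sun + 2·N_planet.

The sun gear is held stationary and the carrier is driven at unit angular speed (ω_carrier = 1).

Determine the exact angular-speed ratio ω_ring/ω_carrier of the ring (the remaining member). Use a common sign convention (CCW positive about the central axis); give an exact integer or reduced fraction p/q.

28/19

N_ring = 18 + 2·10 = 38
18(ω_s−ω_c) = −38(ω_r−ω_c),  ω_s=0, ω_c=1
ω_r = 1 − (18/38)(0−1) = 28/19
ω_r/ω_c = 28/19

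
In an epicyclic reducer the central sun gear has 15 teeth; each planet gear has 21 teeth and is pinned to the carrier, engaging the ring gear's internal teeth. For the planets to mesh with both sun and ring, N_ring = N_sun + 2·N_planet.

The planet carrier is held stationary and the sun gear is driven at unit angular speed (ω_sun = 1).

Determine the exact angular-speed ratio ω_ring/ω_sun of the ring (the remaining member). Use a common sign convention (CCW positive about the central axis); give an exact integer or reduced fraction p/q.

-5/19

N_ring = 15 + 2·21 = 57
15(ω_s−ω_c) = −57(ω_r−ω_c),  ω_c=0, ω_s=1
ω_r = 0 − (15/57)(1−0) = -5/19
ω_r/ω_s = -5/19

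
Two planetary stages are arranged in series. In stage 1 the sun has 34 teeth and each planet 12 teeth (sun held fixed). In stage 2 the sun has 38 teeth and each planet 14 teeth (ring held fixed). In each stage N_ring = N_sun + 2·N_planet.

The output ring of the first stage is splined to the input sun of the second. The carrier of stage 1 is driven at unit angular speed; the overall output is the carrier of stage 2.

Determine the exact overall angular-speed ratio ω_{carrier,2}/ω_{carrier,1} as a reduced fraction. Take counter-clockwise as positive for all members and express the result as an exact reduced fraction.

437/754

Stage 1: N_ring = 34 + 2·12 = 58
Stage 1: 34(ω_s−ω_c) = −58(ω_r−ω_c),  ω_s=0, ω_c=1
Stage 1: ω_r = 1 − (34/58)(0−1) = 46/29
  ⇒ ω_r¹/ω_c¹ = 46/29
Stage 2: N_ring = 38 + 2·14 = 66
Stage 2: 38(ω_s−ω_c) = −66(ω_r−ω_c),  ω_r=0, ω_s=1
Stage 2: 38(1−ω_c) = −66(0−ω_c)  ⇒  104ω_c = 38  ⇒  ω_c = 19/52
  ⇒ ω_c²/ω_s² = 19/52
Coupling ω_s² = ω_r¹ ⇒ overall = 46/29 × 19/52 = 437/754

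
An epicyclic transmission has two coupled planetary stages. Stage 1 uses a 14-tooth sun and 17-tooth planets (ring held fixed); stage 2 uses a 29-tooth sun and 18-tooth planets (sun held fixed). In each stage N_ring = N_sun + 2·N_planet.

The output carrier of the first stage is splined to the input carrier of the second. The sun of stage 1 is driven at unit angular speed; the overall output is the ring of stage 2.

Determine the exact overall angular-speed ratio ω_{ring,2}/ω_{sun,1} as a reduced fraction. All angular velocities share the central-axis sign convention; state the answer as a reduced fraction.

Stage 1: N_ring = 14 + 2·17 = 48
Stage 1: 14(ω_s−ω_c) = −48(ω_r−ω_c),  ω_r=0, ω_s=1
Stage 1: 14(1−ω_c) = −48(0−ω_c)  ⇒  62ω_c = 14  ⇒  ω_c = 7/31
  ⇒ ω_c¹/ω_s¹ = 7/31
Stage 2: N_ring = 29 + 2·18 = 65
Stage 2: 29(ω_s−ω_c) = −65(ω_r−ω_c),  ω_s=0, ω_c=1
Stage 2: ω_r = 1 − (29/65)(0−1) = 94/65
  ⇒ ω_r²/ω_c² = 94/65
Coupling ω_c² = ω_c¹ ⇒ overall = 7/31 × 94/65 = 658/2015

658/2015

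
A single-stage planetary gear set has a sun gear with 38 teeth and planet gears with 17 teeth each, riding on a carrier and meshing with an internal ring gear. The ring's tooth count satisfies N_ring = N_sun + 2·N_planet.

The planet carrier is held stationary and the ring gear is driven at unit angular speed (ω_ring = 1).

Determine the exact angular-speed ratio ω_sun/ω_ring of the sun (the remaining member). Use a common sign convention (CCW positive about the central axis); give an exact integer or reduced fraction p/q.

N_ring = 38 + 2·17 = 72
38(ω_s−ω_c) = −72(ω_r−ω_c),  ω_c=0, ω_r=1
ω_s = 0 − (72/38)(1−0) = -36/19
ω_s/ω_r = -36/19

-36/19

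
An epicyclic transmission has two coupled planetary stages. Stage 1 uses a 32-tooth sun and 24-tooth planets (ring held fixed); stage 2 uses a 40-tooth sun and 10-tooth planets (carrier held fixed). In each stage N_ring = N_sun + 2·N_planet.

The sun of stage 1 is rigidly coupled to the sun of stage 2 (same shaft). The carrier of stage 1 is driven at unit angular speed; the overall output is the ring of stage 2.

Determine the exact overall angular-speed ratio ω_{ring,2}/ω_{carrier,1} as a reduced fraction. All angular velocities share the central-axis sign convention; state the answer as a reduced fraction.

Stage 1: N_ring = 32 + 2·24 = 80
Stage 1: 32(ω_s−ω_c) = −80(ω_r−ω_c),  ω_r=0, ω_c=1
Stage 1: ω_s = 1 − (80/32)(0−1) = 7/2
  ⇒ ω_s¹/ω_c¹ = 7/2
Stage 2: N_ring = 40 + 2·10 = 60
Stage 2: 40(ω_s−ω_c) = −60(ω_r−ω_c),  ω_c=0, ω_s=1
Stage 2: ω_r = 0 − (40/60)(1−0) = -2/3
  ⇒ ω_r²/ω_s² = -2/3
Coupling ω_s² = ω_s¹ ⇒ overall = 7/2 × -2/3 = -7/3

-7/3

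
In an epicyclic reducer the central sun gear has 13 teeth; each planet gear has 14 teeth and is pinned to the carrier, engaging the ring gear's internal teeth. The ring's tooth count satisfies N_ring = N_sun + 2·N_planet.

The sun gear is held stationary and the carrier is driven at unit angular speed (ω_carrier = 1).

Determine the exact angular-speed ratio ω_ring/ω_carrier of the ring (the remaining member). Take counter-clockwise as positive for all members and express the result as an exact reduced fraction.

54/41

N_ring = 13 + 2·14 = 41
13(ω_s−ω_c) = −41(ω_r−ω_c),  ω_s=0, ω_c=1
ω_r = 1 − (13/41)(0−1) = 54/41
ω_r/ω_c = 54/41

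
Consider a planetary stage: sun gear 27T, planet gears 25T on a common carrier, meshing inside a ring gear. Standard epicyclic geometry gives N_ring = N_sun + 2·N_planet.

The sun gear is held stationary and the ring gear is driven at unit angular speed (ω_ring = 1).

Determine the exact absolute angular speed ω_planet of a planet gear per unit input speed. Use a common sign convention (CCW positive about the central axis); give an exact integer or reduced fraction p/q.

77/50

N_ring = 27 + 2·25 = 77
27(ω_s−ω_c) = −77(ω_r−ω_c),  ω_s=0, ω_r=1
27(0−ω_c) = −77(1−ω_c)  ⇒  104ω_c = 77  ⇒  ω_c = 77/104
sun–planet: 27·(0−77/104) = −25·(ω_p−ω_c)  ⇒  ω_p−ω_c = −(27/25)·(-77/104) = 2079/2600
ω_p = 77/104 + 2079/2600 = 77/50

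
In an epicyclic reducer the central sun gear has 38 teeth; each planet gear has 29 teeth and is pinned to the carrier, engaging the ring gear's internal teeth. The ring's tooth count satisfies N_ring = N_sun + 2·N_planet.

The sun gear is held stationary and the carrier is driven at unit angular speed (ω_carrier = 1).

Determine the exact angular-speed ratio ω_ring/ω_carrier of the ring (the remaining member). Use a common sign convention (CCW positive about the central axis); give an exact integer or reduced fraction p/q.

67/48

N_ring = 38 + 2·29 = 96
38(ω_s−ω_c) = −96(ω_r−ω_c),  ω_s=0, ω_c=1
ω_r = 1 − (38/96)(0−1) = 67/48
ω_r/ω_c = 67/48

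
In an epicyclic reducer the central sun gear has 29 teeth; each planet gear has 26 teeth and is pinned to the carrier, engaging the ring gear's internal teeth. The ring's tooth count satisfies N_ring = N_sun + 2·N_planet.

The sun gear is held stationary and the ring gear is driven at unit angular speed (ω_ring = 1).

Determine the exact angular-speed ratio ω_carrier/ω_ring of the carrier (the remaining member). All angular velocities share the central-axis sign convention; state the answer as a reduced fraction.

N_ring = 29 + 2·26 = 81
29(ω_s−ω_c) = −81(ω_r−ω_c),  ω_s=0, ω_r=1
29(0−ω_c) = −81(1−ω_c)  ⇒  110ω_c = 81  ⇒  ω_c = 81/110
ω_c/ω_r = 81/110

81/110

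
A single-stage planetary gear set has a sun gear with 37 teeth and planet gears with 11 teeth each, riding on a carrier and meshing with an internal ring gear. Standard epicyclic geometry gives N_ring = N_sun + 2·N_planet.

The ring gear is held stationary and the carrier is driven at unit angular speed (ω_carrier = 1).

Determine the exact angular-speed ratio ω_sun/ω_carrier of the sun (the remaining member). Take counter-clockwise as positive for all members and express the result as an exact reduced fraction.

N_ring = 37 + 2·11 = 59
37(ω_s−ω_c) = −59(ω_r−ω_c),  ω_r=0, ω_c=1
ω_s = 1 − (59/37)(0−1) = 96/37
ω_s/ω_c = 96/37

96/37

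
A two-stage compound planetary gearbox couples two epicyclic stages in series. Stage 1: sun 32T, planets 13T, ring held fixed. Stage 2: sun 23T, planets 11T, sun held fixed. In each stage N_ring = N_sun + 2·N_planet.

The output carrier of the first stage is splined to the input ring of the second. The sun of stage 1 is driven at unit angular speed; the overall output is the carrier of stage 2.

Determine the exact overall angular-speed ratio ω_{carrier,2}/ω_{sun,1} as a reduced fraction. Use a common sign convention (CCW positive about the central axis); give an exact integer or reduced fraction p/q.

4/17

Stage 1: N_ring = 32 + 2·13 = 58
Stage 1: 32(ω_s−ω_c) = −58(ω_r−ω_c),  ω_r=0, ω_s=1
Stage 1: 32(1−ω_c) = −58(0−ω_c)  ⇒  90ω_c = 32  ⇒  ω_c = 16/45
  ⇒ ω_c¹/ω_s¹ = 16/45
Stage 2: N_ring = 23 + 2·11 = 45
Stage 2: 23(ω_s−ω_c) = −45(ω_r−ω_c),  ω_s=0, ω_r=1
Stage 2: 23(0−ω_c) = −45(1−ω_c)  ⇒  68ω_c = 45  ⇒  ω_c = 45/68
  ⇒ ω_c²/ω_r² = 45/68
Coupling ω_r² = ω_c¹ ⇒ overall = 16/45 × 45/68 = 4/17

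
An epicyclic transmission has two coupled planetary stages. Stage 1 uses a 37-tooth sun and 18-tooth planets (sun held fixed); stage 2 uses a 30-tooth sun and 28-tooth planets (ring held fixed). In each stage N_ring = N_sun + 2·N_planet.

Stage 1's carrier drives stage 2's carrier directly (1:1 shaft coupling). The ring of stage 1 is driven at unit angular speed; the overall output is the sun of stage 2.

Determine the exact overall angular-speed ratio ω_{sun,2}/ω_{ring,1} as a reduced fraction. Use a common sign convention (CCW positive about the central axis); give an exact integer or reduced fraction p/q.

Stage 1: N_ring = 37 + 2·18 = 73
Stage 1: 37(ω_s−ω_c) = −73(ω_r−ω_c),  ω_s=0, ω_r=1
Stage 1: 37(0−ω_c) = −73(1−ω_c)  ⇒  110ω_c = 73  ⇒  ω_c = 73/110
  ⇒ ω_c¹/ω_r¹ = 73/110
Stage 2: N_ring = 30 + 2·28 = 86
Stage 2: 30(ω_s−ω_c) = −86(ω_r−ω_c),  ω_r=0, ω_c=1
Stage 2: ω_s = 1 − (86/30)(0−1) = 58/15
  ⇒ ω_s²/ω_c² = 58/15
Coupling ω_c² = ω_c¹ ⇒ overall = 73/110 × 58/15 = 2117/825

2117/825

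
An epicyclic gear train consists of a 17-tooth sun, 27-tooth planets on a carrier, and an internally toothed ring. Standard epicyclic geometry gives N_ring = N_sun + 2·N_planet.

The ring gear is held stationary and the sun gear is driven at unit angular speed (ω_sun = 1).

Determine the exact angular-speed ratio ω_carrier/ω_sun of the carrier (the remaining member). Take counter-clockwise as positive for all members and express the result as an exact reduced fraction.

17/88

N_ring = 17 + 2·27 = 71
17(ω_s−ω_c) = −71(ω_r−ω_c),  ω_r=0, ω_s=1
17(1−ω_c) = −71(0−ω_c)  ⇒  88ω_c = 17  ⇒  ω_c = 17/88
ω_c/ω_s = 17/88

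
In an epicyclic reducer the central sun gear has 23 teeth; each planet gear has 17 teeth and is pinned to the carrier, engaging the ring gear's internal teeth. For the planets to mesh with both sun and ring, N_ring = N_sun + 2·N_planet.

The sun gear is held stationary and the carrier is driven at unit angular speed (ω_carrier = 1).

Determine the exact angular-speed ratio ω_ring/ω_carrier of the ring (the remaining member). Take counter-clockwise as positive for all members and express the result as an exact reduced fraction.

N_ring = 23 + 2·17 = 57
23(ω_s−ω_c) = −57(ω_r−ω_c),  ω_s=0, ω_c=1
ω_r = 1 − (23/57)(0−1) = 80/57
ω_r/ω_c = 80/57

80/57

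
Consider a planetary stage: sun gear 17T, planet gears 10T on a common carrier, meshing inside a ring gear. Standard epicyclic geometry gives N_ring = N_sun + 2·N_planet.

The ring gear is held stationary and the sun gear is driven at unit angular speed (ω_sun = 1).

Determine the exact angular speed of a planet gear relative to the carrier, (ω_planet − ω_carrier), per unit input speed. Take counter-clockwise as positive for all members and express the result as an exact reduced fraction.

N_ring = 17 + 2·10 = 37
17(ω_s−ω_c) = −37(ω_r−ω_c),  ω_r=0, ω_s=1
17(1−ω_c) = −37(0−ω_c)  ⇒  54ω_c = 17  ⇒  ω_c = 17/54
sun–planet: 17·(1−17/54) = −10·(ω_p−ω_c)  ⇒  ω_p−ω_c = −(17/10)·(37/54) = -629/540

-629/540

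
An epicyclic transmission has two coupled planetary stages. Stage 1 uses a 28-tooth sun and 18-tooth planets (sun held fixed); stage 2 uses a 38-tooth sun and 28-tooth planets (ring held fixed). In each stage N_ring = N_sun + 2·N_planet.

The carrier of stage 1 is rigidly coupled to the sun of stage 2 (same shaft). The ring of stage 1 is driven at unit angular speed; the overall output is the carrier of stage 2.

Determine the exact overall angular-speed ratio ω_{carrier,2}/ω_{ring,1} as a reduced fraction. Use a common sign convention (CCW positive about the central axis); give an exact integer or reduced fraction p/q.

Stage 1: N_ring = 28 + 2·18 = 64
Stage 1: 28(ω_s−ω_c) = −64(ω_r−ω_c),  ω_s=0, ω_r=1
Stage 1: 28(0−ω_c) = −64(1−ω_c)  ⇒  92ω_c = 64  ⇒  ω_c = 16/23
  ⇒ ω_c¹/ω_r¹ = 16/23
Stage 2: N_ring = 38 + 2·28 = 94
Stage 2: 38(ω_s−ω_c) = −94(ω_r−ω_c),  ω_r=0, ω_s=1
Stage 2: 38(1−ω_c) = −94(0−ω_c)  ⇒  132ω_c = 38  ⇒  ω_c = 19/66
  ⇒ ω_c²/ω_s² = 19/66
Coupling ω_s² = ω_c¹ ⇒ overall = 16/23 × 19/66 = 152/759

152/759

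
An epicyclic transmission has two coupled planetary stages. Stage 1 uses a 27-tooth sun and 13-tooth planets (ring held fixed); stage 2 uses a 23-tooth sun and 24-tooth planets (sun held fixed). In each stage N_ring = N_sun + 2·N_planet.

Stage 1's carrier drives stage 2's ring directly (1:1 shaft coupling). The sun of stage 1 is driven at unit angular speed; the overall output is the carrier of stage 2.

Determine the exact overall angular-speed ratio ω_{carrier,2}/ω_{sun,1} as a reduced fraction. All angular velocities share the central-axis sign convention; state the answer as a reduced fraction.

Stage 1: N_ring = 27 + 2·13 = 53
Stage 1: 27(ω_s−ω_c) = −53(ω_r−ω_c),  ω_r=0, ω_s=1
Stage 1: 27(1−ω_c) = −53(0−ω_c)  ⇒  80ω_c = 27  ⇒  ω_c = 27/80
  ⇒ ω_c¹/ω_s¹ = 27/80
Stage 2: N_ring = 23 + 2·24 = 71
Stage 2: 23(ω_s−ω_c) = −71(ω_r−ω_c),  ω_s=0, ω_r=1
Stage 2: 23(0−ω_c) = −71(1−ω_c)  ⇒  94ω_c = 71  ⇒  ω_c = 71/94
  ⇒ ω_c²/ω_r² = 71/94
Coupling ω_r² = ω_c¹ ⇒ overall = 27/80 × 71/94 = 1917/7520

1917/7520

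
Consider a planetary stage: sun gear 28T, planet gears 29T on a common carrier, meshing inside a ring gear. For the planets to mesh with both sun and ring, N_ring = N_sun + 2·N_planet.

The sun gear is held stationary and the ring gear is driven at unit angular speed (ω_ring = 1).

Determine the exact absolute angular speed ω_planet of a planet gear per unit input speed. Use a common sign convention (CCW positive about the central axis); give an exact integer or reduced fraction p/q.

N_ring = 28 + 2·29 = 86
28(ω_s−ω_c) = −86(ω_r−ω_c),  ω_s=0, ω_r=1
28(0−ω_c) = −86(1−ω_c)  ⇒  114ω_c = 86  ⇒  ω_c = 43/57
sun–planet: 28·(0−43/57) = −29·(ω_p−ω_c)  ⇒  ω_p−ω_c = −(28/29)·(-43/57) = 1204/1653
ω_p = 43/57 + 1204/1653 = 43/29

43/29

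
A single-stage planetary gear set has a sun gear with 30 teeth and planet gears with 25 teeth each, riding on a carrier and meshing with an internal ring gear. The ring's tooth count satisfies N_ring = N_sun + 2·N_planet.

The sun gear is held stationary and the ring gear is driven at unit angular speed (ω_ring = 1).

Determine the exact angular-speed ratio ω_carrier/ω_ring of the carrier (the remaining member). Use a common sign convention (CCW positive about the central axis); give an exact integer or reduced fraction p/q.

8/11

N_ring = 30 + 2·25 = 80
30(ω_s−ω_c) = −80(ω_r−ω_c),  ω_s=0, ω_r=1
30(0−ω_c) = −80(1−ω_c)  ⇒  110ω_c = 80  ⇒  ω_c = 8/11
ω_c/ω_r = 8/11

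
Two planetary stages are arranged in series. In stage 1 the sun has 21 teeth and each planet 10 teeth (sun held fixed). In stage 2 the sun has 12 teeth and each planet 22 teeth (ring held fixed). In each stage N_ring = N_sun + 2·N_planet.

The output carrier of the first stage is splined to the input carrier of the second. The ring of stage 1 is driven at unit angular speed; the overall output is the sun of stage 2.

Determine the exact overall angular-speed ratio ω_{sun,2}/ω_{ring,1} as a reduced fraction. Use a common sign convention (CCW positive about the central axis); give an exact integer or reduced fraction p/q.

697/186

Stage 1: N_ring = 21 + 2·10 = 41
Stage 1: 21(ω_s−ω_c) = −41(ω_r−ω_c),  ω_s=0, ω_r=1
Stage 1: 21(0−ω_c) = −41(1−ω_c)  ⇒  62ω_c = 41  ⇒  ω_c = 41/62
  ⇒ ω_c¹/ω_r¹ = 41/62
Stage 2: N_ring = 12 + 2·22 = 56
Stage 2: 12(ω_s−ω_c) = −56(ω_r−ω_c),  ω_r=0, ω_c=1
Stage 2: ω_s = 1 − (56/12)(0−1) = 17/3
  ⇒ ω_s²/ω_c² = 17/3
Coupling ω_c² = ω_c¹ ⇒ overall = 41/62 × 17/3 = 697/186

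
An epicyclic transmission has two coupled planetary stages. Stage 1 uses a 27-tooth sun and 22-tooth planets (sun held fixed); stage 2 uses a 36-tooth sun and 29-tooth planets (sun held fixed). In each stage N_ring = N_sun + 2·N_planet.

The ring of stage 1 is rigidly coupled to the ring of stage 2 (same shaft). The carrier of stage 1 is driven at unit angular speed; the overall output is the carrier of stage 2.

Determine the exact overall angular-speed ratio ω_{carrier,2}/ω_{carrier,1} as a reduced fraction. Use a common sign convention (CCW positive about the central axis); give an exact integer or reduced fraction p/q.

Stage 1: N_ring = 27 + 2·22 = 71
Stage 1: 27(ω_s−ω_c) = −71(ω_r−ω_c),  ω_s=0, ω_c=1
Stage 1: ω_r = 1 − (27/71)(0−1) = 98/71
  ⇒ ω_r¹/ω_c¹ = 98/71
Stage 2: N_ring = 36 + 2·29 = 94
Stage 2: 36(ω_s−ω_c) = −94(ω_r−ω_c),  ω_s=0, ω_r=1
Stage 2: 36(0−ω_c) = −94(1−ω_c)  ⇒  130ω_c = 94  ⇒  ω_c = 47/65
  ⇒ ω_c²/ω_r² = 47/65
Coupling ω_r² = ω_r¹ ⇒ overall = 98/71 × 47/65 = 4606/4615

4606/4615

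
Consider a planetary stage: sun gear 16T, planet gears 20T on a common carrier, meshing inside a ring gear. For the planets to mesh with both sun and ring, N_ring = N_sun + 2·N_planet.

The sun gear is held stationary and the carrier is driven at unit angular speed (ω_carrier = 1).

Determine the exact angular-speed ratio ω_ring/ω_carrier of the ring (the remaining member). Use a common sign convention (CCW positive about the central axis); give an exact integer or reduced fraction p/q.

N_ring = 16 + 2·20 = 56
16(ω_s−ω_c) = −56(ω_r−ω_c),  ω_s=0, ω_c=1
ω_r = 1 − (16/56)(0−1) = 9/7
ω_r/ω_c = 9/7

9/7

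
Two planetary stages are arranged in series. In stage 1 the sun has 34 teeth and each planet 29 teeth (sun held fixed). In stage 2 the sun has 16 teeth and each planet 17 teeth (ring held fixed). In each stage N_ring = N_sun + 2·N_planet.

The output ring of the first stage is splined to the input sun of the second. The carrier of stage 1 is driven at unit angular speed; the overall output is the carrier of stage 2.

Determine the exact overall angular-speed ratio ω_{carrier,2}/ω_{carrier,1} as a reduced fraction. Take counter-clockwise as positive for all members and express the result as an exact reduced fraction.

84/253

Stage 1: N_ring = 34 + 2·29 = 92
Stage 1: 34(ω_s−ω_c) = −92(ω_r−ω_c),  ω_s=0, ω_c=1
Stage 1: ω_r = 1 − (34/92)(0−1) = 63/46
  ⇒ ω_r¹/ω_c¹ = 63/46
Stage 2: N_ring = 16 + 2·17 = 50
Stage 2: 16(ω_s−ω_c) = −50(ω_r−ω_c),  ω_r=0, ω_s=1
Stage 2: 16(1−ω_c) = −50(0−ω_c)  ⇒  66ω_c = 16  ⇒  ω_c = 8/33
  ⇒ ω_c²/ω_s² = 8/33
Coupling ω_s² = ω_r¹ ⇒ overall = 63/46 × 8/33 = 84/253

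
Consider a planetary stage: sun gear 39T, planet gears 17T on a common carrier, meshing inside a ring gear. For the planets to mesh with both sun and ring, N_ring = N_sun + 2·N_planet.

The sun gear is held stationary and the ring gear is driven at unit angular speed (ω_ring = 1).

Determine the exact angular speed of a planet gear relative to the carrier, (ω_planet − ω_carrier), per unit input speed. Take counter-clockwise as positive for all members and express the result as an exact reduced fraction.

2847/1904

N_ring = 39 + 2·17 = 73
39(ω_s−ω_c) = −73(ω_r−ω_c),  ω_s=0, ω_r=1
39(0−ω_c) = −73(1−ω_c)  ⇒  112ω_c = 73  ⇒  ω_c = 73/112
sun–planet: 39·(0−73/112) = −17·(ω_p−ω_c)  ⇒  ω_p−ω_c = −(39/17)·(-73/112) = 2847/1904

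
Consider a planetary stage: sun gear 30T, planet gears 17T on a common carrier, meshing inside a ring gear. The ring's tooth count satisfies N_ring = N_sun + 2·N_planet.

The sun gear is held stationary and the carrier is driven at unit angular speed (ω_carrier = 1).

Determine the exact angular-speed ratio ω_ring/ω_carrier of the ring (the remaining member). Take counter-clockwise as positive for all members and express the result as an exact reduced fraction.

N_ring = 30 + 2·17 = 64
30(ω_s−ω_c) = −64(ω_r−ω_c),  ω_s=0, ω_c=1
ω_r = 1 − (30/64)(0−1) = 47/32
ω_r/ω_c = 47/32

47/32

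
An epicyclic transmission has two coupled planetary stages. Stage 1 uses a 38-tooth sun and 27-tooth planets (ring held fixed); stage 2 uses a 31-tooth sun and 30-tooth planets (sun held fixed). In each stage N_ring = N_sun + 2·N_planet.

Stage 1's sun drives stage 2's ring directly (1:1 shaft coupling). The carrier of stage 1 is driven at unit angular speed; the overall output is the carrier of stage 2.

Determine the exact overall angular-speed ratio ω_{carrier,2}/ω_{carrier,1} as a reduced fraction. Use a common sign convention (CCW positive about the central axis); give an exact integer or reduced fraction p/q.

5915/2318

Stage 1: N_ring = 38 + 2·27 = 92
Stage 1: 38(ω_s−ω_c) = −92(ω_r−ω_c),  ω_r=0, ω_c=1
Stage 1: ω_s = 1 − (92/38)(0−1) = 65/19
  ⇒ ω_s¹/ω_c¹ = 65/19
Stage 2: N_ring = 31 + 2·30 = 91
Stage 2: 31(ω_s−ω_c) = −91(ω_r−ω_c),  ω_s=0, ω_r=1
Stage 2: 31(0−ω_c) = −91(1−ω_c)  ⇒  122ω_c = 91  ⇒  ω_c = 91/122
  ⇒ ω_c²/ω_r² = 91/122
Coupling ω_r² = ω_s¹ ⇒ overall = 65/19 × 91/122 = 5915/2318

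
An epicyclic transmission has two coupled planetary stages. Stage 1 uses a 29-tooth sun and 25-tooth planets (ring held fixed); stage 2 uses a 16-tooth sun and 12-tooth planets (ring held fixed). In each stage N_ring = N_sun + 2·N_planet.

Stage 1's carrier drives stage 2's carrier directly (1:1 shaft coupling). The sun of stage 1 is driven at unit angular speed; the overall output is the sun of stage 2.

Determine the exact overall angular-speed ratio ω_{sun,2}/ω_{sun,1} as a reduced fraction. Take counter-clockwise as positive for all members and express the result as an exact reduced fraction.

203/216

Stage 1: N_ring = 29 + 2·25 = 79
Stage 1: 29(ω_s−ω_c) = −79(ω_r−ω_c),  ω_r=0, ω_s=1
Stage 1: 29(1−ω_c) = −79(0−ω_c)  ⇒  108ω_c = 29  ⇒  ω_c = 29/108
  ⇒ ω_c¹/ω_s¹ = 29/108
Stage 2: N_ring = 16 + 2·12 = 40
Stage 2: 16(ω_s−ω_c) = −40(ω_r−ω_c),  ω_r=0, ω_c=1
Stage 2: ω_s = 1 − (40/16)(0−1) = 7/2
  ⇒ ω_s²/ω_c² = 7/2
Coupling ω_c² = ω_c¹ ⇒ overall = 29/108 × 7/2 = 203/216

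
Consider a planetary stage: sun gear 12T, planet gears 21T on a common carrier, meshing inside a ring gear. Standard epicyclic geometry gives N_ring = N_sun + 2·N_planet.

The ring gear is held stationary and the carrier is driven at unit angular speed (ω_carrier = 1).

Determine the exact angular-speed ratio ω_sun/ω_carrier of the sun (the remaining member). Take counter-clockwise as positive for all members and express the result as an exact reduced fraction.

N_ring = 12 + 2·21 = 54
12(ω_s−ω_c) = −54(ω_r−ω_c),  ω_r=0, ω_c=1
ω_s = 1 − (54/12)(0−1) = 11/2
ω_s/ω_c = 11/2

11/2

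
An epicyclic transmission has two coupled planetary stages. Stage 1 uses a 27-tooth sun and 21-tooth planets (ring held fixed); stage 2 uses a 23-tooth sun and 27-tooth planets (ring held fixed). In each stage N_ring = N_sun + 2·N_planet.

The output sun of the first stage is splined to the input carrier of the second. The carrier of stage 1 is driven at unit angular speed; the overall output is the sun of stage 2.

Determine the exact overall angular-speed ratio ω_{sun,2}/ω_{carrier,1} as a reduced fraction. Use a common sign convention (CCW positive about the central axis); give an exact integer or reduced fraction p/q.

3200/207

Stage 1: N_ring = 27 + 2·21 = 69
Stage 1: 27(ω_s−ω_c) = −69(ω_r−ω_c),  ω_r=0, ω_c=1
Stage 1: ω_s = 1 − (69/27)(0−1) = 32/9
  ⇒ ω_s¹/ω_c¹ = 32/9
Stage 2: N_ring = 23 + 2·27 = 77
Stage 2: 23(ω_s−ω_c) = −77(ω_r−ω_c),  ω_r=0, ω_c=1
Stage 2: ω_s = 1 − (77/23)(0−1) = 100/23
  ⇒ ω_s²/ω_c² = 100/23
Coupling ω_c² = ω_s¹ ⇒ overall = 32/9 × 100/23 = 3200/207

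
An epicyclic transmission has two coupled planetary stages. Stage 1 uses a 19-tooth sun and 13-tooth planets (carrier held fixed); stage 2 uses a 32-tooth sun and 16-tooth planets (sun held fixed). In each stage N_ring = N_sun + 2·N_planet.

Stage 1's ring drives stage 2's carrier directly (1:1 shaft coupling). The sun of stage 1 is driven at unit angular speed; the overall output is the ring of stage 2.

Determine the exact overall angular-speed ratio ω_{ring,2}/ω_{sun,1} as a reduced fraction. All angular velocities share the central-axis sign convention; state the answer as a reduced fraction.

-19/30

Stage 1: N_ring = 19 + 2·13 = 45
Stage 1: 19(ω_s−ω_c) = −45(ω_r−ω_c),  ω_c=0, ω_s=1
Stage 1: ω_r = 0 − (19/45)(1−0) = -19/45
  ⇒ ω_r¹/ω_s¹ = -19/45
Stage 2: N_ring = 32 + 2·16 = 64
Stage 2: 32(ω_s−ω_c) = −64(ω_r−ω_c),  ω_s=0, ω_c=1
Stage 2: ω_r = 1 − (32/64)(0−1) = 3/2
  ⇒ ω_r²/ω_c² = 3/2
Coupling ω_c² = ω_r¹ ⇒ overall = -19/45 × 3/2 = -19/30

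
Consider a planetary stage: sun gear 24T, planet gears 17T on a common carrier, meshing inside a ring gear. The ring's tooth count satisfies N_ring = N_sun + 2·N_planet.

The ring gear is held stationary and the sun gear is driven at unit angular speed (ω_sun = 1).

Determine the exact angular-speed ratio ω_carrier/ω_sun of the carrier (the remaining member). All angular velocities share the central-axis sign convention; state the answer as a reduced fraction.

12/41

N_ring = 24 + 2·17 = 58
24(ω_s−ω_c) = −58(ω_r−ω_c),  ω_r=0, ω_s=1
24(1−ω_c) = −58(0−ω_c)  ⇒  82ω_c = 24  ⇒  ω_c = 12/41
ω_c/ω_s = 12/41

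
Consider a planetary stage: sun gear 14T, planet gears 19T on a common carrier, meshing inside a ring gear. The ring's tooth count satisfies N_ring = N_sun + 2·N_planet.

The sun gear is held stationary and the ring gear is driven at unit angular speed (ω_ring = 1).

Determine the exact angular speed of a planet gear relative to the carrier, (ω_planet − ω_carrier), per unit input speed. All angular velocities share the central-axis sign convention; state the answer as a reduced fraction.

N_ring = 14 + 2·19 = 52
14(ω_s−ω_c) = −52(ω_r−ω_c),  ω_s=0, ω_r=1
14(0−ω_c) = −52(1−ω_c)  ⇒  66ω_c = 52  ⇒  ω_c = 26/33
sun–planet: 14·(0−26/33) = −19·(ω_p−ω_c)  ⇒  ω_p−ω_c = −(14/19)·(-26/33) = 364/627

364/627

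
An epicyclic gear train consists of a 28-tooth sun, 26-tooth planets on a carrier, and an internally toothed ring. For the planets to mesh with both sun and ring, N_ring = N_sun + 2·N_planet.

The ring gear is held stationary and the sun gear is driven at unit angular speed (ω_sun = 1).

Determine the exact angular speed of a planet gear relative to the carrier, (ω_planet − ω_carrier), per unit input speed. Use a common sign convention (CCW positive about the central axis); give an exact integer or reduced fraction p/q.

N_ring = 28 + 2·26 = 80
28(ω_s−ω_c) = −80(ω_r−ω_c),  ω_r=0, ω_s=1
28(1−ω_c) = −80(0−ω_c)  ⇒  108ω_c = 28  ⇒  ω_c = 7/27
sun–planet: 28·(1−7/27) = −26·(ω_p−ω_c)  ⇒  ω_p−ω_c = −(28/26)·(20/27) = -280/351

-280/351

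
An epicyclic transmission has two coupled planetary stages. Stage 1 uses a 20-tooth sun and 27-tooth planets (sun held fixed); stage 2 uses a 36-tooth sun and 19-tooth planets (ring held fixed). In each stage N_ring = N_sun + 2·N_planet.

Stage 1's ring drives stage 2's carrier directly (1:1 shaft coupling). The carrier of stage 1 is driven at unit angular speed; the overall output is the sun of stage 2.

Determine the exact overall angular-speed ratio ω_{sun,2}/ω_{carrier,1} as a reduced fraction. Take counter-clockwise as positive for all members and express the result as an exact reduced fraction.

2585/666

Stage 1: N_ring = 20 + 2·27 = 74
Stage 1: 20(ω_s−ω_c) = −74(ω_r−ω_c),  ω_s=0, ω_c=1
Stage 1: ω_r = 1 − (20/74)(0−1) = 47/37
  ⇒ ω_r¹/ω_c¹ = 47/37
Stage 2: N_ring = 36 + 2·19 = 74
Stage 2: 36(ω_s−ω_c) = −74(ω_r−ω_c),  ω_r=0, ω_c=1
Stage 2: ω_s = 1 − (74/36)(0−1) = 55/18
  ⇒ ω_s²/ω_c² = 55/18
Coupling ω_c² = ω_r¹ ⇒ overall = 47/37 × 55/18 = 2585/666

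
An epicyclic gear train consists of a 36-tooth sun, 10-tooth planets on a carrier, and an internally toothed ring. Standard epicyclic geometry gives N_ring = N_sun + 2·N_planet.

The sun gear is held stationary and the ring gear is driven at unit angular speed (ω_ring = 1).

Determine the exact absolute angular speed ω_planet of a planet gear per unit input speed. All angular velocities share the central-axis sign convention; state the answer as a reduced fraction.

N_ring = 36 + 2·10 = 56
36(ω_s−ω_c) = −56(ω_r−ω_c),  ω_s=0, ω_r=1
36(0−ω_c) = −56(1−ω_c)  ⇒  92ω_c = 56  ⇒  ω_c = 14/23
sun–planet: 36·(0−14/23) = −10·(ω_p−ω_c)  ⇒  ω_p−ω_c = −(36/10)·(-14/23) = 252/115
ω_p = 14/23 + 252/115 = 14/5

14/5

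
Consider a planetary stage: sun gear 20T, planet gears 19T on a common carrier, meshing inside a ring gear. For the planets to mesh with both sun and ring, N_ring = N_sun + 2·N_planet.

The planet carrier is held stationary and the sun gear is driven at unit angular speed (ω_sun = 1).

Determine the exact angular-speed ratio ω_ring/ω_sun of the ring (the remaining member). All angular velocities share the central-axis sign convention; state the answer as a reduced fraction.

-10/29

N_ring = 20 + 2·19 = 58
20(ω_s−ω_c) = −58(ω_r−ω_c),  ω_c=0, ω_s=1
ω_r = 0 − (20/58)(1−0) = -10/29
ω_r/ω_s = -10/29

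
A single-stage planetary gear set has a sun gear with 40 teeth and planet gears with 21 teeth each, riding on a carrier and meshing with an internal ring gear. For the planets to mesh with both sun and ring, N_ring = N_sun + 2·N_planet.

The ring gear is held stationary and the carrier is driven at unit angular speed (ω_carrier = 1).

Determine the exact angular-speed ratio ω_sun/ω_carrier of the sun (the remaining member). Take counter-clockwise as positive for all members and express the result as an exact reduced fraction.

N_ring = 40 + 2·21 = 82
40(ω_s−ω_c) = −82(ω_r−ω_c),  ω_r=0, ω_c=1
ω_s = 1 − (82/40)(0−1) = 61/20
ω_s/ω_c = 61/20

61/20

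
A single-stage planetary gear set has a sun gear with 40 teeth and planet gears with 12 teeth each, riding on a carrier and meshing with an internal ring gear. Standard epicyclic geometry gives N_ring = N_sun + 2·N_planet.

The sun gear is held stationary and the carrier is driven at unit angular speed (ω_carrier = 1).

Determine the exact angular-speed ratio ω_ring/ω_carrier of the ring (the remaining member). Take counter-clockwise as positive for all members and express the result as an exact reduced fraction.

N_ring = 40 + 2·12 = 64
40(ω_s−ω_c) = −64(ω_r−ω_c),  ω_s=0, ω_c=1
ω_r = 1 − (40/64)(0−1) = 13/8
ω_r/ω_c = 13/8

13/8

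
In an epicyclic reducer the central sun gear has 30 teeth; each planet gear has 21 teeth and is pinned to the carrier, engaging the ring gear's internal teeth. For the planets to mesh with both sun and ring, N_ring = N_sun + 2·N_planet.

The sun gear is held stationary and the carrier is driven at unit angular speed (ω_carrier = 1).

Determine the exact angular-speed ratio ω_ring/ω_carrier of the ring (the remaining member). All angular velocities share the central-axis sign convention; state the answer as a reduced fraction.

17/12

N_ring = 30 + 2·21 = 72
30(ω_s−ω_c) = −72(ω_r−ω_c),  ω_s=0, ω_c=1
ω_r = 1 − (30/72)(0−1) = 17/12
ω_r/ω_c = 17/12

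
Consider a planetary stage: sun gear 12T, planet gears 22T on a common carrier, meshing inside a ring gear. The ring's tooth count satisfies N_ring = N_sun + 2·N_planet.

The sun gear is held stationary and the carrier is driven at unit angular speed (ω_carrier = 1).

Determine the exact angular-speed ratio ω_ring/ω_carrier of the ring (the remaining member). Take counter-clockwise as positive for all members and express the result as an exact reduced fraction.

17/14

N_ring = 12 + 2·22 = 56
12(ω_s−ω_c) = −56(ω_r−ω_c),  ω_s=0, ω_c=1
ω_r = 1 − (12/56)(0−1) = 17/14
ω_r/ω_c = 17/14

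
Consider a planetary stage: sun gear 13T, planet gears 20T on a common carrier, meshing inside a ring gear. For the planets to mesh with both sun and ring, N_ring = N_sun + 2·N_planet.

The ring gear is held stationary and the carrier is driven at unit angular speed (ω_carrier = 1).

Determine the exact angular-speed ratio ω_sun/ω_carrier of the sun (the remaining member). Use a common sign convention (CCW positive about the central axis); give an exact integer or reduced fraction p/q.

N_ring = 13 + 2·20 = 53
13(ω_s−ω_c) = −53(ω_r−ω_c),  ω_r=0, ω_c=1
ω_s = 1 − (53/13)(0−1) = 66/13
ω_s/ω_c = 66/13

66/13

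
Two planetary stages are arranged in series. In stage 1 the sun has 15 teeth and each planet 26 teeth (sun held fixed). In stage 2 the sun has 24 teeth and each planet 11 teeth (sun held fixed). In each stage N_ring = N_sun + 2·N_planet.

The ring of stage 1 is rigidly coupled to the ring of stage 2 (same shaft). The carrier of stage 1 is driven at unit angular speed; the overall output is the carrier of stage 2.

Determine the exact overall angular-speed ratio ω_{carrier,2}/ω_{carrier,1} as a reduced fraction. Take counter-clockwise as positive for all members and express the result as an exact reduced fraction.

1886/2345

Stage 1: N_ring = 15 + 2·26 = 67
Stage 1: 15(ω_s−ω_c) = −67(ω_r−ω_c),  ω_s=0, ω_c=1
Stage 1: ω_r = 1 − (15/67)(0−1) = 82/67
  ⇒ ω_r¹/ω_c¹ = 82/67
Stage 2: N_ring = 24 + 2·11 = 46
Stage 2: 24(ω_s−ω_c) = −46(ω_r−ω_c),  ω_s=0, ω_r=1
Stage 2: 24(0−ω_c) = −46(1−ω_c)  ⇒  70ω_c = 46  ⇒  ω_c = 23/35
  ⇒ ω_c²/ω_r² = 23/35
Coupling ω_r² = ω_r¹ ⇒ overall = 82/67 × 23/35 = 1886/2345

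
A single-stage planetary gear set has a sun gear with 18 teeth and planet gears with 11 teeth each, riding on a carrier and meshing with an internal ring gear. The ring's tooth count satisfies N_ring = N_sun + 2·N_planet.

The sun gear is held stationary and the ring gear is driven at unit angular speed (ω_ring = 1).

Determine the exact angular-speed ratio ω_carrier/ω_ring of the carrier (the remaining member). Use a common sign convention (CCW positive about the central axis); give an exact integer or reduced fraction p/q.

N_ring = 18 + 2·11 = 40
18(ω_s−ω_c) = −40(ω_r−ω_c),  ω_s=0, ω_r=1
18(0−ω_c) = −40(1−ω_c)  ⇒  58ω_c = 40  ⇒  ω_c = 20/29
ω_c/ω_r = 20/29

20/29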